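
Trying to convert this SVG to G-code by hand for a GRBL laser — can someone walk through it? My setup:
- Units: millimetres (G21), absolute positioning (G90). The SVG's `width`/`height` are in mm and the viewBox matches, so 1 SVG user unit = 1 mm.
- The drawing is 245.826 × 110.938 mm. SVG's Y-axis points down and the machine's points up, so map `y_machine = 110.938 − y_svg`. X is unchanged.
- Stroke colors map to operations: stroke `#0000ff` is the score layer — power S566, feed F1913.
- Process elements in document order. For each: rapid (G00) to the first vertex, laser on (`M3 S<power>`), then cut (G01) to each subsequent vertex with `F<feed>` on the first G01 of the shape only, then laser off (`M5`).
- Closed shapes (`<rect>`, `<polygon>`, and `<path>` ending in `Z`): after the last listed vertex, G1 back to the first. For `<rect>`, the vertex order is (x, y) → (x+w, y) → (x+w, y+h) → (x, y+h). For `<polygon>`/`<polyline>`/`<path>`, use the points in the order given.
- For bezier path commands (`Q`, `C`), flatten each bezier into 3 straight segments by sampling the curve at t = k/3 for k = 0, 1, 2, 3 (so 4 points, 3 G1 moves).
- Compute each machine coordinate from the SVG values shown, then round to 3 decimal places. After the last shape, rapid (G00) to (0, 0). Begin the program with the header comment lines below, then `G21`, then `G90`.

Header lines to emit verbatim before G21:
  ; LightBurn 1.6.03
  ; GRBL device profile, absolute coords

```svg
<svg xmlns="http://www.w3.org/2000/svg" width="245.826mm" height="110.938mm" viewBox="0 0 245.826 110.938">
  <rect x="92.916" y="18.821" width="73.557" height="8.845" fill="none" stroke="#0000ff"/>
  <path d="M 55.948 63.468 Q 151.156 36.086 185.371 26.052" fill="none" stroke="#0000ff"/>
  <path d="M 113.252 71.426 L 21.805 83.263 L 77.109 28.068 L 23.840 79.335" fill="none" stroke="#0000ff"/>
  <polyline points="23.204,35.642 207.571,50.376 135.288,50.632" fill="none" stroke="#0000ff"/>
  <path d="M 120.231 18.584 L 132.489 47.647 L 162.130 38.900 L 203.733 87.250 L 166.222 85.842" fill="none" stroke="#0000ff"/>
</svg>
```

Since the viewBox matches the mm dimensions, user units are millimetres directly. The only transform is the Y-flip y_m = 110.938 − y_svg.

Shape 1 is a rectangle drawn with `<rect>`. Its stroke #0000ff means score at S566, F1913. After flipping Y the toolpath is (92.916,92.117) → (166.473,92.117) → (166.473,83.272) → (92.916,83.272) → (92.916,92.117), returning to the start.

Shape 2 is a quadratic bezier drawn with `<path>`. Its stroke #0000ff means score at S566, F1913. After flipping Y the toolpath is (55.948,47.470) → (112.643,63.797) → (155.784,76.269) → (185.371,84.886).

Shape 3 is a open polyline drawn with `<path>`. Its stroke #0000ff means score at S566, F1913. After flipping Y the toolpath is (113.252,39.512) → (21.805,27.675) → (77.109,82.870) → (23.840,31.603).

Shape 4 is a open polyline drawn with `<polyline>`. Its stroke #0000ff means score at S566, F1913. After flipping Y the toolpath is (23.204,75.296) → (207.571,60.562) → (135.288,60.306).

Shape 5 is a open polyline drawn with `<path>`. Its stroke #0000ff means score at S566, F1913. After flipping Y the toolpath is (120.231,92.354) → (132.489,63.291) → (162.130,72.038) → (203.733,23.688) → (166.222,25.096).

; LightBurn 1.6.03
; GRBL device profile, absolute coords
G21
G90
G00 X92.916 Y92.117
M3 S566
G01 X166.473 Y92.117 F1913
G01 X166.473 Y83.272
G01 X92.916 Y83.272
G01 X92.916 Y92.117
M5
G00 X55.948 Y47.470
M3 S566
G01 X112.643 Y63.797 F1913
G01 X155.784 Y76.269
G01 X185.371 Y84.886
M5
G00 X113.252 Y39.512
M3 S566
G01 X21.805 Y27.675 F1913
G01 X77.109 Y82.870
G01 X23.840 Y31.603
M5
G00 X23.204 Y75.296
M3 S566
G01 X207.571 Y60.562 F1913
G01 X135.288 Y60.306
M5
G00 X120.231 Y92.354
M3 S566
G01 X132.489 Y63.291 F1913
G01 X162.130 Y72.038
G01 X203.733 Y23.688
G01 X166.222 Y25.096
M5
G00 X0.000 Y0.000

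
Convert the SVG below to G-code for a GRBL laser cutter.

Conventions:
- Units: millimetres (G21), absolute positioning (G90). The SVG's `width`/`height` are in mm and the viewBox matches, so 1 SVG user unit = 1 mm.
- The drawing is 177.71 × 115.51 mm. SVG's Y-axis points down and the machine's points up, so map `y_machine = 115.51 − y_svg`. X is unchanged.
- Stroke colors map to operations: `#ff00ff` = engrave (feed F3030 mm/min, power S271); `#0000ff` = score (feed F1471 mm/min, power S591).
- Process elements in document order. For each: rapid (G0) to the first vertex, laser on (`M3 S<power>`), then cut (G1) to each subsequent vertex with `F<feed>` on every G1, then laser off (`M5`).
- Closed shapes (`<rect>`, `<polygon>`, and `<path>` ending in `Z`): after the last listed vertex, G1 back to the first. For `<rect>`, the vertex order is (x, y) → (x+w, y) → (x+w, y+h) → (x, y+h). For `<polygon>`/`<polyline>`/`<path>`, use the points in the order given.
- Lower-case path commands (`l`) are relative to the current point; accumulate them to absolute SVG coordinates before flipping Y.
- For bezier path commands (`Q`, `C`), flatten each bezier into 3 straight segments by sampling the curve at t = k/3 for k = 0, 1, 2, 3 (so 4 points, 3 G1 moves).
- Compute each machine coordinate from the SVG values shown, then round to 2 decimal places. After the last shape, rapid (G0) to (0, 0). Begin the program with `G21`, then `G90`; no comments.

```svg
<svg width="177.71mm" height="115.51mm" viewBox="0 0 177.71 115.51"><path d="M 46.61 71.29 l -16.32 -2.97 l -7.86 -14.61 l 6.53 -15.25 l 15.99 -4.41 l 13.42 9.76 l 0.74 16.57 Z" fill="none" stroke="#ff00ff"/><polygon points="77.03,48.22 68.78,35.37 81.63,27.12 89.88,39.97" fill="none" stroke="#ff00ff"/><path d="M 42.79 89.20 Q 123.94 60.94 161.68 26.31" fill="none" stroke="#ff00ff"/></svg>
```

G21
G90
G0 X46.61 Y44.22
M3 S271
G1 X30.29 Y47.19 F3030
G1 X22.43 Y61.80 F3030
G1 X28.96 Y77.05 F3030
G1 X44.95 Y81.46 F3030
G1 X58.37 Y71.70 F3030
G1 X59.11 Y55.13 F3030
G1 X46.61 Y44.22 F3030
M5
G0 X77.03 Y67.29
M3 S271
G1 X68.78 Y80.14 F3030
G1 X81.63 Y88.39 F3030
G1 X89.88 Y75.54 F3030
G1 X77.03 Y67.29 F3030
M5
G0 X42.79 Y26.31
M3 S271
G1 X92.07 Y45.86 F3030
G1 X131.70 Y66.82 F3030
G1 X161.68 Y89.20 F3030
M5
G0 X0.00 Y0.00

viewBox `0 0 177.71 115.51` with mm width/height → 1 unit = 1 mm. Flip: y_m = 115.51 − y_svg.

**Shape 1** — `<path>` regular polygon, stroke `#ff00ff` → engrave (S271, F3030). Machine vertices: (46.61,44.22) → (30.29,47.19) → (22.43,61.80) → (28.96,77.05) → (44.95,81.46) → (58.37,71.70) → (59.11,55.13) → (46.61,44.22). Closed: final G1 returns to the first vertex.

**Shape 2** — `<polygon>` regular polygon, stroke `#ff00ff` → engrave (S271, F3030). Machine vertices: (77.03,67.29) → (68.78,80.14) → (81.63,88.39) → (89.88,75.54) → (77.03,67.29). Closed: final G1 returns to the first vertex.

**Shape 3** — `<path>` quadratic bezier, stroke `#ff00ff` → engrave (S271, F3030). Control points (SVG): P0=(42.79,89.20), P1=(123.94,60.94), P2=(161.68,26.31); sampled at t=k/3. Machine vertices: (42.79,26.31) → (92.07,45.86) → (131.70,66.82) → (161.68,89.20). Open path.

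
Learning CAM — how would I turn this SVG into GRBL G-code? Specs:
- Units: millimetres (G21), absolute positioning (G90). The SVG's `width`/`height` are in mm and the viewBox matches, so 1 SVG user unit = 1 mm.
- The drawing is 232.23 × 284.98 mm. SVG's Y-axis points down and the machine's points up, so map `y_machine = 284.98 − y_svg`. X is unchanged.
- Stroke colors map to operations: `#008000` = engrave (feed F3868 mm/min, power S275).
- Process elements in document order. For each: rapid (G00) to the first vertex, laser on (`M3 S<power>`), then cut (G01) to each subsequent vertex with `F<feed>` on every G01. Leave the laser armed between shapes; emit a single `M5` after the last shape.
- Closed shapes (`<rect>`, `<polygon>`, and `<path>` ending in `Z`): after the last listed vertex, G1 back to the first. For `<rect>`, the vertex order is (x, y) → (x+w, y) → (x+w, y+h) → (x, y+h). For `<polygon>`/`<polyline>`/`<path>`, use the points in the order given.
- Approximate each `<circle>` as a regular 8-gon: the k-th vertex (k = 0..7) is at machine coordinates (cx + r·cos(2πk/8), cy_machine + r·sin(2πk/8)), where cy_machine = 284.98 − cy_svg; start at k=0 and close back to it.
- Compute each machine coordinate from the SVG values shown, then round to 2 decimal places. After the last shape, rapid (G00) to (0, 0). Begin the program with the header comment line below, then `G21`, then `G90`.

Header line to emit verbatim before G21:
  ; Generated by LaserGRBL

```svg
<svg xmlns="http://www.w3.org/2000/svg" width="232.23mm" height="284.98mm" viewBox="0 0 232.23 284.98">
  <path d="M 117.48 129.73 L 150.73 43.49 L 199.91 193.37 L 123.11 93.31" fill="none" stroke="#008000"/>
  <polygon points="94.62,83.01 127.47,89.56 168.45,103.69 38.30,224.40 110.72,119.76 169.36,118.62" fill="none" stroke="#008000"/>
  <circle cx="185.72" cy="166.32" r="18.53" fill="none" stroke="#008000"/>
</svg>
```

viewBox `0 0 232.23 284.98` with mm width/height → 1 unit = 1 mm. Flip: y_m = 284.98 − y_svg.

**Shape 1** — `<path>` open polyline, stroke `#008000` → engrave (S275, F3868). Machine vertices: (117.48,155.25) → (150.73,241.49) → (199.91,91.61) → (123.11,191.67). Open path.

**Shape 2** — `<polygon>` closed polygon, stroke `#008000` → engrave (S275, F3868). Machine vertices: (94.62,201.97) → (127.47,195.42) → (168.45,181.29) → (38.30,60.58) → (110.72,165.22) → (169.36,166.36) → (94.62,201.97). Closed: final G1 returns to the first vertex.

**Shape 3** — `<circle>` circle, stroke `#008000` → engrave (S275, F3868). Machine vertices: (204.25,118.66) → (198.82,131.76) → (185.72,137.19) → (172.62,131.76) → (167.19,118.66) → (172.62,105.56) → (185.72,100.13) → (198.82,105.56) → (204.25,118.66). Closed: final G1 returns to the first vertex.

; Generated by LaserGRBL
G21
G90
G00 X117.48 Y155.25
M3 S275
G01 X150.73 Y241.49 F3868
G01 X199.91 Y91.61 F3868
G01 X123.11 Y191.67 F3868
G00 X94.62 Y201.97
M3 S275
G01 X127.47 Y195.42 F3868
G01 X168.45 Y181.29 F3868
G01 X38.30 Y60.58 F3868
G01 X110.72 Y165.22 F3868
G01 X169.36 Y166.36 F3868
G01 X94.62 Y201.97 F3868
G00 X204.25 Y118.66
M3 S275
G01 X198.82 Y131.76 F3868
G01 X185.72 Y137.19 F3868
G01 X172.62 Y131.76 F3868
G01 X167.19 Y118.66 F3868
G01 X172.62 Y105.56 F3868
G01 X185.72 Y100.13 F3868
G01 X198.82 Y105.56 F3868
G01 X204.25 Y118.66 F3868
M5
G00 X0.00 Y0.00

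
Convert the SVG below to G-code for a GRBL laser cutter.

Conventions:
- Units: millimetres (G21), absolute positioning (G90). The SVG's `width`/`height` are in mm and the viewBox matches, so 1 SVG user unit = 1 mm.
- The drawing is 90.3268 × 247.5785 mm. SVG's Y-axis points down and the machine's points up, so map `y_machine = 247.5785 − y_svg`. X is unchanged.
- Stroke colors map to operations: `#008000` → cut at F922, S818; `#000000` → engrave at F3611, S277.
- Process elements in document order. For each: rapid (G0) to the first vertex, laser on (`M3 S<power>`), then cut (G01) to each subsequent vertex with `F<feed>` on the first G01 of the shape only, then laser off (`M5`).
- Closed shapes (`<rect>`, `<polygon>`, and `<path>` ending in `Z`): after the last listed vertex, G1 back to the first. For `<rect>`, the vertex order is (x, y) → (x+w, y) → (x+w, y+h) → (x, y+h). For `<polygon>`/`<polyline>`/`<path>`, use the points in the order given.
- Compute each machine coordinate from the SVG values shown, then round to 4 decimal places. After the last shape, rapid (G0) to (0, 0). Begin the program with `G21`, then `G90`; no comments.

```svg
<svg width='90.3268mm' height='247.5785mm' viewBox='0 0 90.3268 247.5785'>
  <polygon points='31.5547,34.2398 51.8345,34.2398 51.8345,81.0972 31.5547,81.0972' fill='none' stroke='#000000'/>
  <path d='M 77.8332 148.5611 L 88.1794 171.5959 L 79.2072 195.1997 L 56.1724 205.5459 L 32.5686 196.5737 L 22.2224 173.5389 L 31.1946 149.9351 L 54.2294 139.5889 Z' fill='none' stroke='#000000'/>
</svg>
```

G21
G90
G0 X31.5547 Y213.3387
M3 S277
G01 X51.8345 Y213.3387 F3611
G01 X51.8345 Y166.4813
G01 X31.5547 Y166.4813
G01 X31.5547 Y213.3387
M5
G0 X77.8332 Y99.0174
M3 S277
G01 X88.1794 Y75.9826 F3611
G01 X79.2072 Y52.3788
G01 X56.1724 Y42.0326
G01 X32.5686 Y51.0048
G01 X22.2224 Y74.0396
G01 X31.1946 Y97.6434
G01 X54.2294 Y107.9896
G01 X77.8332 Y99.0174
M5
G0 X0.0000 Y0.0000

viewBox `0 0 90.3268 247.5785` with mm width/height → 1 unit = 1 mm. Flip: y_m = 247.5785 − y_svg.

**Shape 1** — `<polygon>` rectangle, stroke `#000000` → engrave (S277, F3611). Machine vertices: (31.5547,213.3387) → (51.8345,213.3387) → (51.8345,166.4813) → (31.5547,166.4813) → (31.5547,213.3387). Closed: final G1 returns to the first vertex.

**Shape 2** — `<path>` regular polygon, stroke `#000000` → engrave (S277, F3611). Machine vertices: (77.8332,99.0174) → (88.1794,75.9826) → (79.2072,52.3788) → (56.1724,42.0326) → (32.5686,51.0048) → (22.2224,74.0396) → (31.1946,97.6434) → (54.2294,107.9896) → (77.8332,99.0174). Closed: final G1 returns to the first vertex.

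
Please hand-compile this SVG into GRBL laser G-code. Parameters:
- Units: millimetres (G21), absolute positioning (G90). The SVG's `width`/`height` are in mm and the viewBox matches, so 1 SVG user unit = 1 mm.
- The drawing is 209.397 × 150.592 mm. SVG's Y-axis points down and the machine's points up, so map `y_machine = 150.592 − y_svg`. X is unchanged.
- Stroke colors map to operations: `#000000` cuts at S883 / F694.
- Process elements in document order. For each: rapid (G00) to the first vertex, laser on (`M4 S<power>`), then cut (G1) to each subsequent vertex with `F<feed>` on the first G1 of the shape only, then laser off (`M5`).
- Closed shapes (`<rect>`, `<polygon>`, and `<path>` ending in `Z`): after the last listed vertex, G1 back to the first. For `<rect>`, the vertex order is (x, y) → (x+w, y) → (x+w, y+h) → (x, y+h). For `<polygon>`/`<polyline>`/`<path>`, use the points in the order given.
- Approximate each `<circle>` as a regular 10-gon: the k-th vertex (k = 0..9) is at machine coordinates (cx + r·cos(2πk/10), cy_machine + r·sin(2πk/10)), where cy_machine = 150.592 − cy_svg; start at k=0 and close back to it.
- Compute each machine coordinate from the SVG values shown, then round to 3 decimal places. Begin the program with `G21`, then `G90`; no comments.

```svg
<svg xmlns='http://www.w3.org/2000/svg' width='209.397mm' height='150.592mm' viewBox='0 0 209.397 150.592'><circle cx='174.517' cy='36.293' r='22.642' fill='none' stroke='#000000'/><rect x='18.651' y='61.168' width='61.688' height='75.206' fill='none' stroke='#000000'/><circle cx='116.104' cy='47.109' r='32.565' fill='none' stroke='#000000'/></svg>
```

viewBox `0 0 209.397 150.592` with mm width/height → 1 unit = 1 mm. Flip: y_m = 150.592 − y_svg.

**Shape 1** — `<circle>` circle, stroke `#000000` → cut (S883, F694). Machine vertices: (197.159,114.299) → (192.835,127.608) → (181.514,135.833) → (167.520,135.833) → (156.199,127.608) → (151.875,114.299) → (156.199,100.990) → (167.520,92.765) → (181.514,92.765) → (192.835,100.990) → (197.159,114.299). Closed: final G1 returns to the first vertex.

**Shape 2** — `<rect>` rectangle, stroke `#000000` → cut (S883, F694). Machine vertices: (18.651,89.424) → (80.339,89.424) → (80.339,14.218) → (18.651,14.218) → (18.651,89.424). Closed: final G1 returns to the first vertex.

**Shape 3** — `<circle>` circle, stroke `#000000` → cut (S883, F694). Machine vertices: (148.669,103.483) → (142.450,122.624) → (126.167,134.454) → (106.041,134.454) → (89.758,122.624) → (83.539,103.483) → (89.758,84.342) → (106.041,72.512) → (126.167,72.512) → (142.450,84.342) → (148.669,103.483). Closed: final G1 returns to the first vertex.

G21
G90
G00 X197.159 Y114.299
M4 S883
G1 X192.835 Y127.608 F694
G1 X181.514 Y135.833
G1 X167.520 Y135.833
G1 X156.199 Y127.608
G1 X151.875 Y114.299
G1 X156.199 Y100.990
G1 X167.520 Y92.765
G1 X181.514 Y92.765
G1 X192.835 Y100.990
G1 X197.159 Y114.299
M5
G00 X18.651 Y89.424
M4 S883
G1 X80.339 Y89.424 F694
G1 X80.339 Y14.218
G1 X18.651 Y14.218
G1 X18.651 Y89.424
M5
G00 X148.669 Y103.483
M4 S883
G1 X142.450 Y122.624 F694
G1 X126.167 Y134.454
G1 X106.041 Y134.454
G1 X89.758 Y122.624
G1 X83.539 Y103.483
G1 X89.758 Y84.342
G1 X106.041 Y72.512
G1 X126.167 Y72.512
G1 X142.450 Y84.342
G1 X148.669 Y103.483
M5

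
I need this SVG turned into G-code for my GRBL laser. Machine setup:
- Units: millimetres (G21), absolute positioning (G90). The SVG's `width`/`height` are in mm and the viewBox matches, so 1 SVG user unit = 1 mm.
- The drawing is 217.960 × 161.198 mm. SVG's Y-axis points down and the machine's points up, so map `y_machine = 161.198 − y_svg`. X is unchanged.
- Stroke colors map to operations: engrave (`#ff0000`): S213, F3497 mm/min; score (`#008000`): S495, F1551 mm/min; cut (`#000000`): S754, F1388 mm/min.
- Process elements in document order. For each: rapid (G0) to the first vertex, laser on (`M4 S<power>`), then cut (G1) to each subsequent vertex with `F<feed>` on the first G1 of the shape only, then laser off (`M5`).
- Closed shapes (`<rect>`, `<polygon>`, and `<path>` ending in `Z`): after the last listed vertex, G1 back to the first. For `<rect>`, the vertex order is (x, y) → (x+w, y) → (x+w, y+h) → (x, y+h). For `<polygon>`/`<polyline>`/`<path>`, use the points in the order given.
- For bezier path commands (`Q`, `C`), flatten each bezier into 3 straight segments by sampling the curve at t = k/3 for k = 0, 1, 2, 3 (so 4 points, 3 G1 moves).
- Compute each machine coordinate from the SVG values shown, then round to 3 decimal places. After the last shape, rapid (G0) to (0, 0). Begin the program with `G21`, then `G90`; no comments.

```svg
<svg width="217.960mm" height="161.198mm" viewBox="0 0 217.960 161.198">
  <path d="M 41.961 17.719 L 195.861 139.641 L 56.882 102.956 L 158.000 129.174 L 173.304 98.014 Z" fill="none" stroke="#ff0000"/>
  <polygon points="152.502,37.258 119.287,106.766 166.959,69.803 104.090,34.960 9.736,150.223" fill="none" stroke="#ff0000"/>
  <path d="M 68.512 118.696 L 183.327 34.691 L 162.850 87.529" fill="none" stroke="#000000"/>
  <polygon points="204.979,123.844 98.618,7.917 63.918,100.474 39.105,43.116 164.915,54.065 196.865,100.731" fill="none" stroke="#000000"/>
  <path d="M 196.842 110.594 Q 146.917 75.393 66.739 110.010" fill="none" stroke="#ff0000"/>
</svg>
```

G21
G90
G0 X41.961 Y143.479
M4 S213
G1 X195.861 Y21.557 F3497
G1 X56.882 Y58.242
G1 X158.000 Y32.024
G1 X173.304 Y63.184
G1 X41.961 Y143.479
M5
G0 X152.502 Y123.940
M4 S213
G1 X119.287 Y54.432 F3497
G1 X166.959 Y91.395
G1 X104.090 Y126.238
G1 X9.736 Y10.975
G1 X152.502 Y123.940
M5
G0 X68.512 Y42.502
M4 S754
G1 X183.327 Y126.507 F1388
G1 X162.850 Y73.669
M5
G0 X204.979 Y37.354
M4 S754
G1 X98.618 Y153.281 F1388
G1 X63.918 Y60.724
G1 X39.105 Y118.082
G1 X164.915 Y107.133
G1 X196.865 Y60.467
G1 X204.979 Y37.354
M5
G0 X196.842 Y50.604
M4 S213
G1 X160.197 Y66.314 F3497
G1 X116.830 Y66.508
G1 X66.739 Y51.188
M5
G0 X0.000 Y0.000

viewBox `0 0 217.960 161.198` with mm width/height → 1 unit = 1 mm. Flip: y_m = 161.198 − y_svg.

**Shape 1** — `<path>` closed polygon, stroke `#ff0000` → engrave (S213, F3497). Machine vertices: (41.961,143.479) → (195.861,21.557) → (56.882,58.242) → (158.000,32.024) → (173.304,63.184) → (41.961,143.479). Closed: final G1 returns to the first vertex.

**Shape 2** — `<polygon>` closed polygon, stroke `#ff0000` → engrave (S213, F3497). Machine vertices: (152.502,123.940) → (119.287,54.432) → (166.959,91.395) → (104.090,126.238) → (9.736,10.975) → (152.502,123.940). Closed: final G1 returns to the first vertex.

**Shape 3** — `<path>` open polyline, stroke `#000000` → cut (S754, F1388). Machine vertices: (68.512,42.502) → (183.327,126.507) → (162.850,73.669). Open path.

**Shape 4** — `<polygon>` closed polygon, stroke `#000000` → cut (S754, F1388). Machine vertices: (204.979,37.354) → (98.618,153.281) → (63.918,60.724) → (39.105,118.082) → (164.915,107.133) → (196.865,60.467) → (204.979,37.354). Closed: final G1 returns to the first vertex.

**Shape 5** — `<path>` quadratic bezier, stroke `#ff0000` → engrave (S213, F3497). Control points (SVG): P0=(196.842,110.594), P1=(146.917,75.393), P2=(66.739,110.010); sampled at t=k/3. Machine vertices: (196.842,50.604) → (160.197,66.314) → (116.830,66.508) → (66.739,51.188). Open path.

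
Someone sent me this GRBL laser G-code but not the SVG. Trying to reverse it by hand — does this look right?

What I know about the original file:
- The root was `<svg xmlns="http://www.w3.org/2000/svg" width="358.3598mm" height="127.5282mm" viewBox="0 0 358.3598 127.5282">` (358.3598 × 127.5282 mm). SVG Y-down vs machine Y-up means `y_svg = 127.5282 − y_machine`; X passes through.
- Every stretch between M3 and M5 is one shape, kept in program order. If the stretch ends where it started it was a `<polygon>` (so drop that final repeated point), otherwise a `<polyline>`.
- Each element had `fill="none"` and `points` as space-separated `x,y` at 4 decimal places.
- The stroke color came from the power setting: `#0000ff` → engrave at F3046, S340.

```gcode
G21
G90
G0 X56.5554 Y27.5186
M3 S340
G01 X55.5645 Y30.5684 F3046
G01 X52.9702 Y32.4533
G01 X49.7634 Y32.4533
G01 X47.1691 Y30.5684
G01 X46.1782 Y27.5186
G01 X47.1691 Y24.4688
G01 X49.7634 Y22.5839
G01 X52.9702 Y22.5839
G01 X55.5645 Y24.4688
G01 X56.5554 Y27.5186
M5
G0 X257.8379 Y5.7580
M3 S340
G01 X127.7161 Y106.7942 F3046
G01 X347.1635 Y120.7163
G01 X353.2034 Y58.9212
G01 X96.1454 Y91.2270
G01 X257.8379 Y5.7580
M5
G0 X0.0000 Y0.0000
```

<svg xmlns="http://www.w3.org/2000/svg" width="358.3598mm" height="127.5282mm" viewBox="0 0 358.3598 127.5282">
  <polygon points="56.5554,100.0096 55.5645,96.9598 52.9702,95.0749 49.7634,95.0749 47.1691,96.9598 46.1782,100.0096 47.1691,103.0594 49.7634,104.9443 52.9702,104.9443 55.5645,103.0594" fill="none" stroke="#0000ff"/>
  <polygon points="257.8379,121.7702 127.7161,20.7340 347.1635,6.8119 353.2034,68.6070 96.1454,36.3012" fill="none" stroke="#0000ff"/>
</svg>

Machine Y-up, SVG Y-down with viewBox height 127.5282, so y_svg = 127.5282 − y_machine; X carries over. Every run uses S340, so all elements get stroke `#0000ff` (engrave).

Run 1: The run returns to its start, so emit a `<polygon>` with points (Y-flipped): 56.5554,100.0096 55.5645,96.9598 52.9702,95.0749 49.7634,95.0749 47.1691,96.9598 46.1782,100.0096 47.1691,103.0594 49.7634,104.9443 52.9702,104.9443 55.5645,103.0594.

Run 2: The run returns to its start, so emit a `<polygon>` with points (Y-flipped): 257.8379,121.7702 127.7161,20.7340 347.1635,6.8119 353.2034,68.6070 96.1454,36.3012.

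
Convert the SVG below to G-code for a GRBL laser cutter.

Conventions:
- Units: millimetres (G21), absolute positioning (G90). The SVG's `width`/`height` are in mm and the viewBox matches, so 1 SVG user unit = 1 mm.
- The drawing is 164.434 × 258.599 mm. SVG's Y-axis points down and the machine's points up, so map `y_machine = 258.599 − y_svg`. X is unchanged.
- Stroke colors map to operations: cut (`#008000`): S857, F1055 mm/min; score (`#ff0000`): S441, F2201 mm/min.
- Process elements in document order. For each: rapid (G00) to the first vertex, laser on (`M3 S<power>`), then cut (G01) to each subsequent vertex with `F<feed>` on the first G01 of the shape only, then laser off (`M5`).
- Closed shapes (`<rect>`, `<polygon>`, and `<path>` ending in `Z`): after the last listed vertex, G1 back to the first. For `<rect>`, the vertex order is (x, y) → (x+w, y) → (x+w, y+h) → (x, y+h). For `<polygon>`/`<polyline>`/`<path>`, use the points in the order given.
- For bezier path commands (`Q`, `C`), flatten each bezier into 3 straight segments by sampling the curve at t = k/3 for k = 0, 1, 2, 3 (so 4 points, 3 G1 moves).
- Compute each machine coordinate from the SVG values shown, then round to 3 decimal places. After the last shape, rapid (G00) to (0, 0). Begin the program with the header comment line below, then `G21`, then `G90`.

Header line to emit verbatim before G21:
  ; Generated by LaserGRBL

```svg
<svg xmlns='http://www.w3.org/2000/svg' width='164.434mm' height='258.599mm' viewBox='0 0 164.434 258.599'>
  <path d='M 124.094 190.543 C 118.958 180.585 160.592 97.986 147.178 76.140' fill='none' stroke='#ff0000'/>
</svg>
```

; Generated by LaserGRBL
G21
G90
G00 X124.094 Y68.056
M3 S441
G01 X130.777 Y97.287 F2201
G01 X146.014 Y145.303
G01 X147.178 Y182.459
M5
G00 X0.000 Y0.000

1 u = 1 mm; y_m = 258.599 − y.

[1] `<path>` cubic bezier, #ff0000→score S441 F2201: (124.094,68.056) → (130.777,97.287) → (146.014,145.303) → (147.178,182.459)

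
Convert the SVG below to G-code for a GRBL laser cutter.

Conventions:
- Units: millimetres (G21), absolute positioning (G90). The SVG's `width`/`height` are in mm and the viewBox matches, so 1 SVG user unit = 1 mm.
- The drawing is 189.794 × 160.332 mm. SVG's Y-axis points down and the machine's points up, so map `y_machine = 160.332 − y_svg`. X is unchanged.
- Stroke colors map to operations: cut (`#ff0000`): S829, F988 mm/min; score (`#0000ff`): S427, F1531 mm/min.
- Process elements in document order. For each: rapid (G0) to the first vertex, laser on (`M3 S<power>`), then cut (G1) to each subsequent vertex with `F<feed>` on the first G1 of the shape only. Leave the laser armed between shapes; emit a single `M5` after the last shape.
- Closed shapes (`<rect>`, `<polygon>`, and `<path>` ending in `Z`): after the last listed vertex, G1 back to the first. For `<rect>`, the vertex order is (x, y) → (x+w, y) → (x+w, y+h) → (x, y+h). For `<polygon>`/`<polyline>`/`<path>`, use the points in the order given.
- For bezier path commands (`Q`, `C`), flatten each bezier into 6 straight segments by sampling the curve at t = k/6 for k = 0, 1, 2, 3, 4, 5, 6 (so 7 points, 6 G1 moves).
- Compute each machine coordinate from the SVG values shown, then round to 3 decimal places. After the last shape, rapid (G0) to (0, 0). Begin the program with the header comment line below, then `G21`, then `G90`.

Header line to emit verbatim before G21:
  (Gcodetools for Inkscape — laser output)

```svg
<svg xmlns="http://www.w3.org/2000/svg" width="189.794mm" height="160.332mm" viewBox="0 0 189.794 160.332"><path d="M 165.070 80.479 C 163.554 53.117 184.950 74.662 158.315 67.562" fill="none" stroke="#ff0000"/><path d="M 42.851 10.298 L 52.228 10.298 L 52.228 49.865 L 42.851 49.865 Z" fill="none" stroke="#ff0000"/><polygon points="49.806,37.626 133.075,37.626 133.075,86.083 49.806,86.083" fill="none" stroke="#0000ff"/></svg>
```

(Gcodetools for Inkscape — laser output)
G21
G90
G0 X165.070 Y79.853
M3 S829
G1 X165.893 Y89.817 F988
G1 X168.564 Y93.785
G1 X171.112 Y93.910
G1 X171.567 Y92.346
G1 X167.958 Y91.248
G1 X158.315 Y92.770
G0 X42.851 Y150.034
M3 S829
G1 X52.228 Y150.034 F988
G1 X52.228 Y110.467
G1 X42.851 Y110.467
G1 X42.851 Y150.034
G0 X49.806 Y122.706
M3 S427
G1 X133.075 Y122.706 F1531
G1 X133.075 Y74.249
G1 X49.806 Y74.249
G1 X49.806 Y122.706
M5
G0 X0.000 Y0.000

Since the viewBox matches the mm dimensions, user units are millimetres directly. The only transform is the Y-flip y_m = 160.332 − y_svg.

Shape 1 is a cubic bezier drawn with `<path>`. Its stroke #ff0000 means cut at S829, F988. After flipping Y the toolpath is (165.070,79.853) → (165.893,89.817) → (168.564,93.785) → (171.112,93.910) → (171.567,92.346) → (167.958,91.248) → (158.315,92.770).

Shape 2 is a rectangle drawn with `<path>`. Its stroke #ff0000 means cut at S829, F988. After flipping Y the toolpath is (42.851,150.034) → (52.228,150.034) → (52.228,110.467) → (42.851,110.467) → (42.851,150.034), returning to the start.

Shape 3 is a rectangle drawn with `<polygon>`. Its stroke #0000ff means score at S427, F1531. After flipping Y the toolpath is (49.806,122.706) → (133.075,122.706) → (133.075,74.249) → (49.806,74.249) → (49.806,122.706), returning to the start.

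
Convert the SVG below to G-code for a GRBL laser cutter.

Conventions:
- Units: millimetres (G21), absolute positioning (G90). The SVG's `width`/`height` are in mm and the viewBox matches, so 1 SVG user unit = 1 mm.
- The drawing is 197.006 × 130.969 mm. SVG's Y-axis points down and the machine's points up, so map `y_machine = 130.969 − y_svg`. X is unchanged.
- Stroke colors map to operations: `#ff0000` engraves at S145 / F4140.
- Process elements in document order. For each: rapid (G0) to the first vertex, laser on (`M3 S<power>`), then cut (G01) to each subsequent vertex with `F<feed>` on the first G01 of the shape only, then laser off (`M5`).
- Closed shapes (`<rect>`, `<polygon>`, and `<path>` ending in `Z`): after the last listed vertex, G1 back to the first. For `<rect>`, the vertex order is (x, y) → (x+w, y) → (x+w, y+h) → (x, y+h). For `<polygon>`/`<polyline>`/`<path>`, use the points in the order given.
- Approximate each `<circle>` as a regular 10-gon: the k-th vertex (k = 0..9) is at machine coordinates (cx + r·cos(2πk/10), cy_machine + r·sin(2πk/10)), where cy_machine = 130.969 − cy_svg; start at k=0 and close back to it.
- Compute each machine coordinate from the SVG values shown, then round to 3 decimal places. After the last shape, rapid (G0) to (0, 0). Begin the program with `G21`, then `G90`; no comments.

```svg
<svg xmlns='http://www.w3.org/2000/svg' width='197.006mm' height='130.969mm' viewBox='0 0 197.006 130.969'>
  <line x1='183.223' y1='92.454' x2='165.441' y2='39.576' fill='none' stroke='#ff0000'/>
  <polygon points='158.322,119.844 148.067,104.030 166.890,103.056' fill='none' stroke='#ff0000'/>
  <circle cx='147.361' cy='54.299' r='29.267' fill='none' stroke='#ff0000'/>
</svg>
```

G21
G90
G0 X183.223 Y38.515
M3 S145
G01 X165.441 Y91.393 F4140
M5
G0 X158.322 Y11.125
M3 S145
G01 X148.067 Y26.939 F4140
G01 X166.890 Y27.913
G01 X158.322 Y11.125
M5
G0 X176.628 Y76.670
M3 S145
G01 X171.039 Y93.873 F4140
G01 X156.405 Y104.505
G01 X138.317 Y104.505
G01 X123.683 Y93.873
G01 X118.094 Y76.670
G01 X123.683 Y59.467
G01 X138.317 Y48.835
G01 X156.405 Y48.835
G01 X171.039 Y59.467
G01 X176.628 Y76.670
M5
G0 X0.000 Y0.000

1 u = 1 mm; y_m = 130.969 − y.

[1] `<line>` line segment, #ff0000→engrave S145 F4140: (183.223,38.515) → (165.441,91.393)

[2] `<polygon>` regular polygon, #ff0000→engrave S145 F4140: (158.322,11.125) → (148.067,26.939) → (166.890,27.913) → (158.322,11.125) (closed)

[3] `<circle>` circle, #ff0000→engrave S145 F4140: (176.628,76.670) → (171.039,93.873) → (156.405,104.505) → (138.317,104.505) → (123.683,93.873) → (118.094,76.670) → (123.683,59.467) → (138.317,48.835) → (156.405,48.835) → (171.039,59.467) → (176.628,76.670) (closed)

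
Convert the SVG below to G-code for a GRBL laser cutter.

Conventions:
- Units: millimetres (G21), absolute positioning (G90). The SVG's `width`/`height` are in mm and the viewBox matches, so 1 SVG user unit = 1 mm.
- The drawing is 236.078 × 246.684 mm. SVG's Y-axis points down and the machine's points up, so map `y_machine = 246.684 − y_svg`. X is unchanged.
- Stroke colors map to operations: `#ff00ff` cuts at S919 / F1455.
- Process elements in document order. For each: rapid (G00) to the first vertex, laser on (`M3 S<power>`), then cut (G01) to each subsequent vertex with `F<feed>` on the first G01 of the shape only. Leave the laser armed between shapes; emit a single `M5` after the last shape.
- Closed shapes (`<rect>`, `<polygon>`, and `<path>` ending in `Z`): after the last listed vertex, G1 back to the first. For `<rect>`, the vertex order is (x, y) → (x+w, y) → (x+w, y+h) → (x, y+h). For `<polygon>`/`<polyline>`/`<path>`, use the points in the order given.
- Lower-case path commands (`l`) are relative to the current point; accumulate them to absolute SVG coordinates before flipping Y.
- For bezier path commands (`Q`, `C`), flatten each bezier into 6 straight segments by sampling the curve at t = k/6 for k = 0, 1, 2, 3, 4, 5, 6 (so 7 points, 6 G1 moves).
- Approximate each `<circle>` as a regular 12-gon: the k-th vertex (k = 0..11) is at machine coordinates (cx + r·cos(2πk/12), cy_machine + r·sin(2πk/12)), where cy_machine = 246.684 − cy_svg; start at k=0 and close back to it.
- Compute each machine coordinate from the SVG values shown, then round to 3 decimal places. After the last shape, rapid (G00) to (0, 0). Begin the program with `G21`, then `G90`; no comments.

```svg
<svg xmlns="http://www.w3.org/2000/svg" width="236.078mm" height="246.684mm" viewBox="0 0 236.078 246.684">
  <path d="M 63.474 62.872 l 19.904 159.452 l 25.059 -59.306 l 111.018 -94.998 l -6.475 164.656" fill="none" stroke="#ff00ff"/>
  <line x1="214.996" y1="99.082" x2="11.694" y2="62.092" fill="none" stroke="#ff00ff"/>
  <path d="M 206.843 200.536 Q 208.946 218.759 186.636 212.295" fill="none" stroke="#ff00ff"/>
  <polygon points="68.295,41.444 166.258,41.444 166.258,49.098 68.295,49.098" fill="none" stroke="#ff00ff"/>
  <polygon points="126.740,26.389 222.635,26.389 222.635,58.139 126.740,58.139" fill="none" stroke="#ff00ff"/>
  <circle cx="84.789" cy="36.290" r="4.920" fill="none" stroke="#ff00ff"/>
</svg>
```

viewBox `0 0 236.078 246.684` with mm width/height → 1 unit = 1 mm. Flip: y_m = 246.684 − y_svg.

**Shape 1** — `<path>` open polyline, stroke `#ff00ff` → cut (S919, F1455). Machine vertices: (63.474,183.812) → (83.378,24.360) → (108.437,83.666) → (219.455,178.664) → (212.980,14.008). Open path.

**Shape 2** — `<line>` line segment, stroke `#ff00ff` → cut (S919, F1455). Machine vertices: (214.996,147.602) → (11.694,184.592). Open path.

**Shape 3** — `<path>` quadratic bezier, stroke `#ff00ff` → cut (S919, F1455). Control points (SVG): P0=(206.843,200.536), P1=(208.946,218.759), P2=(186.636,212.295); sampled at t=k/6. Machine vertices: (206.843,46.148) → (206.866,40.759) → (205.532,36.742) → (202.843,34.097) → (198.797,32.823) → (193.395,32.920) → (186.636,34.389). Open path.

**Shape 4** — `<polygon>` rectangle, stroke `#ff00ff` → cut (S919, F1455). Machine vertices: (68.295,205.240) → (166.258,205.240) → (166.258,197.586) → (68.295,197.586) → (68.295,205.240). Closed: final G1 returns to the first vertex.

**Shape 5** — `<polygon>` rectangle, stroke `#ff00ff` → cut (S919, F1455). Machine vertices: (126.740,220.295) → (222.635,220.295) → (222.635,188.545) → (126.740,188.545) → (126.740,220.295). Closed: final G1 returns to the first vertex.

**Shape 6** — `<circle>` circle, stroke `#ff00ff` → cut (S919, F1455). Machine vertices: (89.709,210.394) → (89.050,212.854) → (87.249,214.655) → (84.789,215.314) → (82.329,214.655) → (80.528,212.854) → (79.869,210.394) → (80.528,207.934) → (82.329,206.133) → (84.789,205.474) → (87.249,206.133) → (89.050,207.934) → (89.709,210.394). Closed: final G1 returns to the first vertex.

G21
G90
G00 X63.474 Y183.812
M3 S919
G01 X83.378 Y24.360 F1455
G01 X108.437 Y83.666
G01 X219.455 Y178.664
G01 X212.980 Y14.008
G00 X214.996 Y147.602
M3 S919
G01 X11.694 Y184.592 F1455
G00 X206.843 Y46.148
M3 S919
G01 X206.866 Y40.759 F1455
G01 X205.532 Y36.742
G01 X202.843 Y34.097
G01 X198.797 Y32.823
G01 X193.395 Y32.920
G01 X186.636 Y34.389
G00 X68.295 Y205.240
M3 S919
G01 X166.258 Y205.240 F1455
G01 X166.258 Y197.586
G01 X68.295 Y197.586
G01 X68.295 Y205.240
G00 X126.740 Y220.295
M3 S919
G01 X222.635 Y220.295 F1455
G01 X222.635 Y188.545
G01 X126.740 Y188.545
G01 X126.740 Y220.295
G00 X89.709 Y210.394
M3 S919
G01 X89.050 Y212.854 F1455
G01 X87.249 Y214.655
G01 X84.789 Y215.314
G01 X82.329 Y214.655
G01 X80.528 Y212.854
G01 X79.869 Y210.394
G01 X80.528 Y207.934
G01 X82.329 Y206.133
G01 X84.789 Y205.474
G01 X87.249 Y206.133
G01 X89.050 Y207.934
G01 X89.709 Y210.394
M5
G00 X0.000 Y0.000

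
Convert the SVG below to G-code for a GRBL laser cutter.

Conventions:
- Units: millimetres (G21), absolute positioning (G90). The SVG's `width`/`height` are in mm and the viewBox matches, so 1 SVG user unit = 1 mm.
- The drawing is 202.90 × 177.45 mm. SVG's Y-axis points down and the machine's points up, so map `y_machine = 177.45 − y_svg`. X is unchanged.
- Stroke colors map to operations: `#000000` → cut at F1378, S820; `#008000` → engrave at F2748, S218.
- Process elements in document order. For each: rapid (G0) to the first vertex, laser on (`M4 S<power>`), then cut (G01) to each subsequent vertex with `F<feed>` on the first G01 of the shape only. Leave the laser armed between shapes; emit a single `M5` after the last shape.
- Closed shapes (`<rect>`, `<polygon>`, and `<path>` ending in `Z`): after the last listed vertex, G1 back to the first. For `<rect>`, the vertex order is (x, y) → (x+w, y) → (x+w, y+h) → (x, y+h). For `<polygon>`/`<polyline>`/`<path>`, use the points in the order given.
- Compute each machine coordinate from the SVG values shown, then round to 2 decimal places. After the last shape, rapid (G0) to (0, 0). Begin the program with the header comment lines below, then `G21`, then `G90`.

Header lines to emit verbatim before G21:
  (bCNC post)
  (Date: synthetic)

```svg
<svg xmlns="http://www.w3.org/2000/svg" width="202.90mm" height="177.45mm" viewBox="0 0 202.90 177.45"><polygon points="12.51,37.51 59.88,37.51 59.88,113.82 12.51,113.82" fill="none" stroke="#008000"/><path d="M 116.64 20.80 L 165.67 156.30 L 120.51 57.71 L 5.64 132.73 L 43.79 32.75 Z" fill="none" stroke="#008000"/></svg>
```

(bCNC post)
(Date: synthetic)
G21
G90
G0 X12.51 Y139.94
M4 S218
G01 X59.88 Y139.94 F2748
G01 X59.88 Y63.63
G01 X12.51 Y63.63
G01 X12.51 Y139.94
G0 X116.64 Y156.65
M4 S218
G01 X165.67 Y21.15 F2748
G01 X120.51 Y119.74
G01 X5.64 Y44.72
G01 X43.79 Y144.70
G01 X116.64 Y156.65
M5
G0 X0.00 Y0.00

viewBox `0 0 202.90 177.45` with mm width/height → 1 unit = 1 mm. Flip: y_m = 177.45 − y_svg.

**Shape 1** — `<polygon>` rectangle, stroke `#008000` → engrave (S218, F2748). Machine vertices: (12.51,139.94) → (59.88,139.94) → (59.88,63.63) → (12.51,63.63) → (12.51,139.94). Closed: final G1 returns to the first vertex.

**Shape 2** — `<path>` closed polygon, stroke `#008000` → engrave (S218, F2748). Machine vertices: (116.64,156.65) → (165.67,21.15) → (120.51,119.74) → (5.64,44.72) → (43.79,144.70) → (116.64,156.65). Closed: final G1 returns to the first vertex.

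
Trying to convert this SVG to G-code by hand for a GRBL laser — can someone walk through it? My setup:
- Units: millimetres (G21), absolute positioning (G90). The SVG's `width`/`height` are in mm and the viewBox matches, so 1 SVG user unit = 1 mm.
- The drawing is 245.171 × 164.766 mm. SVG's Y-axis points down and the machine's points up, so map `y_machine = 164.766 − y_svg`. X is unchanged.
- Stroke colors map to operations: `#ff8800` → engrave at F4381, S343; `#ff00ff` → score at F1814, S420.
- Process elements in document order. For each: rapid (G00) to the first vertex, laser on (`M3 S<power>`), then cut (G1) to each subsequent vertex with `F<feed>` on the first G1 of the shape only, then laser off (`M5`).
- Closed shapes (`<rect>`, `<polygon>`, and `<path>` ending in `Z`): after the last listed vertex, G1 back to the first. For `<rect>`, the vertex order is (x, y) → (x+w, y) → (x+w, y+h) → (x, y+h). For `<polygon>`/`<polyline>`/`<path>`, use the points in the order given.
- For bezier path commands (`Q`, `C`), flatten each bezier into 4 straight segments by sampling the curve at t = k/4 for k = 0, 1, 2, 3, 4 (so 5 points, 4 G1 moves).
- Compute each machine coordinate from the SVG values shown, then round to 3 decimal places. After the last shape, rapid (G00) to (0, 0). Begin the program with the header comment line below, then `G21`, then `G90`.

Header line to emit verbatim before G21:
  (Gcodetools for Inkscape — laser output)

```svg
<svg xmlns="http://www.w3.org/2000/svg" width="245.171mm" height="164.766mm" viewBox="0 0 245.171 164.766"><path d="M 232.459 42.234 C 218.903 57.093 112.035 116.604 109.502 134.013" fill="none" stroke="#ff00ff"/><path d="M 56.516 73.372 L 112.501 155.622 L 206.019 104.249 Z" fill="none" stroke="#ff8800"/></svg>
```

(Gcodetools for Inkscape — laser output)
G21
G90
G00 X232.459 Y122.532
M3 S420
G1 X207.884 Y104.371 F1814
G1 X166.847 Y77.599
G1 X127.876 Y50.348
G1 X109.502 Y30.753
M5
G00 X56.516 Y91.394
M3 S343
G1 X112.501 Y9.144 F4381
G1 X206.019 Y60.517
G1 X56.516 Y91.394
M5
G00 X0.000 Y0.000

1 u = 1 mm; y_m = 164.766 − y.

[1] `<path>` cubic bezier, #ff00ff→score S420 F1814: (232.459,122.532) → (207.884,104.371) → (166.847,77.599) → (127.876,50.348) → (109.502,30.753)

[2] `<path>` closed polygon, #ff8800→engrave S343 F4381: (56.516,91.394) → (112.501,9.144) → (206.019,60.517) → (56.516,91.394) (closed)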